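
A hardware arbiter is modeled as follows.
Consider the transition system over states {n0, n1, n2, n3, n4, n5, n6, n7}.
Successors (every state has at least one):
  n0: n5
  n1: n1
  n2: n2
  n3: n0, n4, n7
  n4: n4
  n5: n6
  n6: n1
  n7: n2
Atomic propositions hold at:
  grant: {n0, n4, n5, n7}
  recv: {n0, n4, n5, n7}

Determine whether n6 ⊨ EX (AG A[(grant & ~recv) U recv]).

No

Sat(~recv) = {n1, n2, n3, n6}
Sat(grant & ~recv) = ∅
A[(grant & ~recv) U recv]: least fixpoint, start Z0 = Sat(recv) = {n0, n4, n5, n7}, add states in Sat(grant & ~recv) with every successor in Z. Already a fixed point.
Sat(A[(grant & ~recv) U recv]) = {n0, n4, n5, n7}
AG A[(grant & ~recv) U recv]: greatest fixpoint, start Z0 = {n0, n4, n5, n7}, keep only states in Sat with every successor in Z. Z1 = {n0, n4}; Z2 = {n4}; fixed.
Sat(AG A[(grant & ~recv) U recv]) = {n4}
Sat(EX (AG A[(grant & ~recv) U recv])) = {s : some successor in {n4}} = {n3, n4}
n6 ∉ Sat(EX (AG A[(grant & ~recv) U recv])) = {n3, n4}, so the formula does not hold at n6.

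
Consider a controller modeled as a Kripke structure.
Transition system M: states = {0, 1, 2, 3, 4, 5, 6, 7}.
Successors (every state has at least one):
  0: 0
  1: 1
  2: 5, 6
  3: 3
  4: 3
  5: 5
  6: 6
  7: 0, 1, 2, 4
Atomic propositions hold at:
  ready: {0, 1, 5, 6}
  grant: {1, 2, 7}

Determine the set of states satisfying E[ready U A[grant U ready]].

A[grant U ready]: least fixpoint, start Z0 = Sat(ready) = {0, 1, 5, 6}, add states in Sat(grant) with every successor in Z. Z1 = {0, 1, 2, 5, 6}; fixed.
Sat(A[grant U ready]) = {0, 1, 2, 5, 6}
E[ready U A[grant U ready]]: least fixpoint, start Z0 = Sat(A[grant U ready]) = {0, 1, 2, 5, 6}, add states in Sat(ready) with some successor in Z. Already a fixed point.
Sat(E[ready U A[grant U ready]]) = {0, 1, 2, 5, 6}

{0, 1, 2, 5, 6}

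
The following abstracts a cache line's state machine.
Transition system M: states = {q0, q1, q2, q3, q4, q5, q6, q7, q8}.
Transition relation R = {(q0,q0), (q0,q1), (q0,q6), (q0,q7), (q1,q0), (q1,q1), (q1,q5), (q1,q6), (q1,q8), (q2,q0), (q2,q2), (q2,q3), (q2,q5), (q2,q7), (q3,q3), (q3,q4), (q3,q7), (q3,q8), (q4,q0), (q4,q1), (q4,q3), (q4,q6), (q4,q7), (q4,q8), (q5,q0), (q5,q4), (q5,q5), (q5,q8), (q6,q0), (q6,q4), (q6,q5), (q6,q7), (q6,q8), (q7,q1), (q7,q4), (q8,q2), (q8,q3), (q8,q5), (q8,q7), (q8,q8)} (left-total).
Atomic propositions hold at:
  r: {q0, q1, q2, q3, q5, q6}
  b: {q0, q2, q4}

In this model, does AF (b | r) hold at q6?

Sat(b | r) = {q0, q1, q2, q3, q4, q5, q6}
AF (b | r): least fixpoint, start Z0 = {q0, q1, q2, q3, q4, q5, q6}, add states with every successor in Z. Z1 = {q0, q1, q2, q3, q4, q5, q6, q7}; fixed.
Sat(AF (b | r)) = {q0, q1, q2, q3, q4, q5, q6, q7}
q6 ∈ Sat(AF (b | r)) = {q0, q1, q2, q3, q4, q5, q6, q7}, so the formula holds at q6.

Yes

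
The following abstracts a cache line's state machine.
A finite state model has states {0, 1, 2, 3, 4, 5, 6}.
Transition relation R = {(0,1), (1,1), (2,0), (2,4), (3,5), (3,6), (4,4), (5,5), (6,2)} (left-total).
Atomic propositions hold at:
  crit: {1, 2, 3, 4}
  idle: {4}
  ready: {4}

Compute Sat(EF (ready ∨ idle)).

Sat(ready ∨ idle) = {4}
EF (ready ∨ idle): least fixpoint, start Z0 = {4}, add states with some successor in Z. Z1 = {2, 4}; Z2 = {2, 4, 6}; Z3 = {2, 3, 4, 6}; fixed.
Sat(EF (ready ∨ idle)) = {2, 3, 4, 6}

{2, 3, 4, 6}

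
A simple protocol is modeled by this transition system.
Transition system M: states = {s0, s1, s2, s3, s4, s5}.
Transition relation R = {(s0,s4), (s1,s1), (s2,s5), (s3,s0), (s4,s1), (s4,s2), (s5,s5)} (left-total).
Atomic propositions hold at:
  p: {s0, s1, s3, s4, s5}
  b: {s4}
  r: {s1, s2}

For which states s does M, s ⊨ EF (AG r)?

AG r: greatest fixpoint, start Z0 = {s1, s2}, keep only states in Sat with every successor in Z. Z1 = {s1}; fixed.
Sat(AG r) = {s1}
EF (AG r): least fixpoint, start Z0 = {s1}, add states with some successor in Z. Z1 = {s1, s4}; Z2 = {s0, s1, s4}; Z3 = {s0, s1, s3, s4}; fixed.
Sat(EF (AG r)) = {s0, s1, s3, s4}

{s0, s1, s3, s4}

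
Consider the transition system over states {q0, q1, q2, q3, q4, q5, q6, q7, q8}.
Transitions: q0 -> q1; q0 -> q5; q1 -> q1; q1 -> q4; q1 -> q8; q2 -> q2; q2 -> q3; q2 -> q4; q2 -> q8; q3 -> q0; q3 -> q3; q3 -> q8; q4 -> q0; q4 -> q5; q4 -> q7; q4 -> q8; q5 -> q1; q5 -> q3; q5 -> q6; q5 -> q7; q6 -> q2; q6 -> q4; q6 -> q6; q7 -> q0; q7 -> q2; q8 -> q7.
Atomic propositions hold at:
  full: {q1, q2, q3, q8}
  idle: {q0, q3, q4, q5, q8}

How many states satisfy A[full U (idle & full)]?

Sat(idle & full) = {q3, q8}
A[full U (idle & full)]: least fixpoint, start Z0 = Sat((idle & full)) = {q3, q8}, add states in Sat(full) with every successor in Z. Already a fixed point.
Sat(A[full U (idle & full)]) = {q3, q8}
|Sat(A[full U (idle & full)])| = |{q3, q8}| = 2.

2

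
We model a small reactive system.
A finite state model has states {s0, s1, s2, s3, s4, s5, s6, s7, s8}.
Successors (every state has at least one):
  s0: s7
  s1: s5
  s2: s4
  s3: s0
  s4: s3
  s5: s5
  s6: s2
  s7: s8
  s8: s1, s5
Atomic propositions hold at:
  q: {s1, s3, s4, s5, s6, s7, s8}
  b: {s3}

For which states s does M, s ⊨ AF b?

AF b: least fixpoint, start Z0 = {s3}, add states with every successor in Z. Z1 = {s3, s4}; Z2 = {s2, s3, s4}; Z3 = {s2, s3, s4, s6}; fixed.
Sat(AF b) = {s2, s3, s4, s6}

{s2, s3, s4, s6}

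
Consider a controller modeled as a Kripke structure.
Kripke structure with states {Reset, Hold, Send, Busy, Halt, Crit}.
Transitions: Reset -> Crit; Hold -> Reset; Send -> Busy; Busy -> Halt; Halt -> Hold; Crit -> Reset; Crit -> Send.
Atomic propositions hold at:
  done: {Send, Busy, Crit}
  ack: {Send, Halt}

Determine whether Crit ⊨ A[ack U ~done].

No

Sat(~done) = {Reset, Hold, Halt}
A[ack U ~done]: least fixpoint, start Z0 = Sat(~done) = {Reset, Hold, Halt}, add states in Sat(ack) with every successor in Z. Already a fixed point.
Sat(A[ack U ~done]) = {Reset, Hold, Halt}
Crit ∉ Sat(A[ack U ~done]) = {Reset, Hold, Halt}, so the formula does not hold at Crit.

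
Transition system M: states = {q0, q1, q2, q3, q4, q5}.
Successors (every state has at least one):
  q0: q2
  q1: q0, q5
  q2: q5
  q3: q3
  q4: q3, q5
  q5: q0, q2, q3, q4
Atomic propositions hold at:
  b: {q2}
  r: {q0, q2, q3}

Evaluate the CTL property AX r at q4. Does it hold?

No

Sat(AX r) = {s : every successor in {q0, q2, q3}} = {q0, q3}
q4 ∉ Sat(AX r) = {q0, q3}, so the formula does not hold at q4.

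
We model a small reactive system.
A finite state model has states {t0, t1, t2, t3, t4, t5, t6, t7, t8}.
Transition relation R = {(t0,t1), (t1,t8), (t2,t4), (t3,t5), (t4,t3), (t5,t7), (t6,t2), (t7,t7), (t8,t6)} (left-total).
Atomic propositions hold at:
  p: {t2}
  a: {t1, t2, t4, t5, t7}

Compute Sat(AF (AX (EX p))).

{t0, t1, t8}

Sat(EX p) = {s : some successor in {t2}} = {t6}
Sat(AX (EX p)) = {s : every successor in {t6}} = {t8}
AF (AX (EX p)): least fixpoint, start Z0 = {t8}, add states with every successor in Z. Z1 = {t1, t8}; Z2 = {t0, t1, t8}; fixed.
Sat(AF (AX (EX p))) = {t0, t1, t8}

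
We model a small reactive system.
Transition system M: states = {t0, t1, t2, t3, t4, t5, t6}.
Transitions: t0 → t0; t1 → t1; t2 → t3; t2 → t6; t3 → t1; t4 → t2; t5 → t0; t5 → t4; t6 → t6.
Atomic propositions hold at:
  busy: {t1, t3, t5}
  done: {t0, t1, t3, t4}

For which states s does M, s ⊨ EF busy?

EF busy: least fixpoint, start Z0 = {t1, t3, t5}, add states with some successor in Z. Z1 = {t1, t2, t3, t5}; Z2 = {t1, t2, t3, t4, t5}; fixed.
Sat(EF busy) = {t1, t2, t3, t4, t5}

{t1, t2, t3, t4, t5}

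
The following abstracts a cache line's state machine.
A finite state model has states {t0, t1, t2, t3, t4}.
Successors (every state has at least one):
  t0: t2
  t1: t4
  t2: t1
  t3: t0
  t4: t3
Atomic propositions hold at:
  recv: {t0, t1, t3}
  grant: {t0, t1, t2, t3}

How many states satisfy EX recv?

3

Sat(EX recv) = {s : some successor in {t0, t1, t3}} = {t2, t3, t4}
|Sat(EX recv)| = |{t2, t3, t4}| = 3.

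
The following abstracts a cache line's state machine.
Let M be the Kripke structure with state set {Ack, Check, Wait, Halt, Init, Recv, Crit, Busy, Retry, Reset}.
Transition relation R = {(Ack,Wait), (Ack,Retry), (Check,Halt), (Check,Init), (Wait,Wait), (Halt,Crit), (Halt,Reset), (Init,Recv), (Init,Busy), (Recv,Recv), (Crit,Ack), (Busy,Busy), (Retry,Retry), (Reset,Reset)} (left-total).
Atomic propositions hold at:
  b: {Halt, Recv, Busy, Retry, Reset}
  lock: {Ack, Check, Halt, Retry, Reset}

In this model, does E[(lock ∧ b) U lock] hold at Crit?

No

Sat(lock ∧ b) = {Halt, Retry, Reset}
E[(lock ∧ b) U lock]: least fixpoint, start Z0 = Sat(lock) = {Ack, Check, Halt, Retry, Reset}, add states in Sat(lock ∧ b) with some successor in Z. Already a fixed point.
Sat(E[(lock ∧ b) U lock]) = {Ack, Check, Halt, Retry, Reset}
Crit ∉ Sat(E[(lock ∧ b) U lock]) = {Ack, Check, Halt, Retry, Reset}, so the formula does not hold at Crit.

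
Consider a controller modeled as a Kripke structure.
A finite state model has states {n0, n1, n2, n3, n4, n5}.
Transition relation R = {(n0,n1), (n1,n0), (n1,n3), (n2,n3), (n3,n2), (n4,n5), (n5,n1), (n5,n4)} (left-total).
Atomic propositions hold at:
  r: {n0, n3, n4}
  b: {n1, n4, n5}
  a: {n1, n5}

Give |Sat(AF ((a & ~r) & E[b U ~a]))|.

Sat(~r) = {n1, n2, n5}
Sat(a & ~r) = {n1, n5}
Sat(~a) = {n0, n2, n3, n4}
E[b U ~a]: least fixpoint, start Z0 = Sat(~a) = {n0, n2, n3, n4}, add states in Sat(b) with some successor in Z. Z1 = {n0, n1, n2, n3, n4, n5}; fixed.
Sat(E[b U ~a]) = {n0, n1, n2, n3, n4, n5}
Sat((a & ~r) & E[b U ~a]) = {n1, n5}
AF ((a & ~r) & E[b U ~a]): least fixpoint, start Z0 = {n1, n5}, add states with every successor in Z. Z1 = {n0, n1, n4, n5}; fixed.
Sat(AF ((a & ~r) & E[b U ~a])) = {n0, n1, n4, n5}
|Sat(AF ((a & ~r) & E[b U ~a]))| = |{n0, n1, n4, n5}| = 4.

4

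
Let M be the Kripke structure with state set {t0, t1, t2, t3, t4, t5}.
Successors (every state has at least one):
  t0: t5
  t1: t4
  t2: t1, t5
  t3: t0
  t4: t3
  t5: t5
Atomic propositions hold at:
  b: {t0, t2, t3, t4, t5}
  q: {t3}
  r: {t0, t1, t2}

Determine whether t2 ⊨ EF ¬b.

Sat(¬b) = {t1}
EF ¬b: least fixpoint, start Z0 = {t1}, add states with some successor in Z. Z1 = {t1, t2}; fixed.
Sat(EF ¬b) = {t1, t2}
t2 ∈ Sat(EF ¬b) = {t1, t2}, so the formula holds at t2.

Yes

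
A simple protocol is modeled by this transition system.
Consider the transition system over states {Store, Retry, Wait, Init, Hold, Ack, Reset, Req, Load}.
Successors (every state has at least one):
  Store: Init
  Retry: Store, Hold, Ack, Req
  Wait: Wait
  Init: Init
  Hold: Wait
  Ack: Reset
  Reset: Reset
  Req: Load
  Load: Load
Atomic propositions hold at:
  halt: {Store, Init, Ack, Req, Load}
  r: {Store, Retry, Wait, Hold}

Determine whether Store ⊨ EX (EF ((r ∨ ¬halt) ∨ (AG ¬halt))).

Sat(¬halt) = {Retry, Wait, Hold, Reset}
Sat(r ∨ ¬halt) = {Store, Retry, Wait, Hold, Reset}
AG ¬halt: greatest fixpoint, start Z0 = {Retry, Wait, Hold, Reset}, keep only states in Sat with every successor in Z. Z1 = {Wait, Hold, Reset}; fixed.
Sat(AG ¬halt) = {Wait, Hold, Reset}
Sat((r ∨ ¬halt) ∨ (AG ¬halt)) = {Store, Retry, Wait, Hold, Reset}
EF ((r ∨ ¬halt) ∨ (AG ¬halt)): least fixpoint, start Z0 = {Store, Retry, Wait, Hold, Reset}, add states with some successor in Z. Z1 = {Store, Retry, Wait, Hold, Ack, Reset}; fixed.
Sat(EF ((r ∨ ¬halt) ∨ (AG ¬halt))) = {Store, Retry, Wait, Hold, Ack, Reset}
Sat(EX (EF ((r ∨ ¬halt) ∨ (AG ¬halt)))) = {s : some successor in {Store, Retry, Wait, Hold, Ack, Reset}} = {Retry, Wait, Hold, Ack, Reset}
Store ∉ Sat(EX (EF ((r ∨ ¬halt) ∨ (AG ¬halt)))) = {Retry, Wait, Hold, Ack, Reset}, so the formula does not hold at Store.

No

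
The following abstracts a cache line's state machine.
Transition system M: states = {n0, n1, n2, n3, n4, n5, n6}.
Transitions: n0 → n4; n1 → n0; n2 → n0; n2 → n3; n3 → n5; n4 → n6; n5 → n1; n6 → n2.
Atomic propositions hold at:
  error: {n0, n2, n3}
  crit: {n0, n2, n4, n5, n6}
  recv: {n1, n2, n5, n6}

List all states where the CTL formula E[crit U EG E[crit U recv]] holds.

{n0, n1, n2, n4, n5, n6}

E[crit U recv]: least fixpoint, start Z0 = Sat(recv) = {n1, n2, n5, n6}, add states in Sat(crit) with some successor in Z. Z1 = {n1, n2, n4, n5, n6}; Z2 = {n0, n1, n2, n4, n5, n6}; fixed.
Sat(E[crit U recv]) = {n0, n1, n2, n4, n5, n6}
EG E[crit U recv]: greatest fixpoint, start Z0 = {n0, n1, n2, n4, n5, n6}, keep only states in Sat with some successor in Z. Already a fixed point.
Sat(EG E[crit U recv]) = {n0, n1, n2, n4, n5, n6}
E[crit U EG E[crit U recv]]: least fixpoint, start Z0 = Sat(EG E[crit U recv]) = {n0, n1, n2, n4, n5, n6}, add states in Sat(crit) with some successor in Z. Already a fixed point.
Sat(E[crit U EG E[crit U recv]]) = {n0, n1, n2, n4, n5, n6}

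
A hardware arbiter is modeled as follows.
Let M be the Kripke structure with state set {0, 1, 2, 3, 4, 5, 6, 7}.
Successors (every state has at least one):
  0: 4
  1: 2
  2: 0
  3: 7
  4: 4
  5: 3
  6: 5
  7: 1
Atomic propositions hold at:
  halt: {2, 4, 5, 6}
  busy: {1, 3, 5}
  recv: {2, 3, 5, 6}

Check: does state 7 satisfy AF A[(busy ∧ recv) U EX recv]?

Yes

Sat(busy ∧ recv) = {3, 5}
Sat(EX recv) = {s : some successor in {2, 3, 5, 6}} = {1, 5, 6}
A[(busy ∧ recv) U EX recv]: least fixpoint, start Z0 = Sat(EX recv) = {1, 5, 6}, add states in Sat(busy ∧ recv) with every successor in Z. Already a fixed point.
Sat(A[(busy ∧ recv) U EX recv]) = {1, 5, 6}
AF A[(busy ∧ recv) U EX recv]: least fixpoint, start Z0 = {1, 5, 6}, add states with every successor in Z. Z1 = {1, 5, 6, 7}; Z2 = {1, 3, 5, 6, 7}; fixed.
Sat(AF A[(busy ∧ recv) U EX recv]) = {1, 3, 5, 6, 7}
7 ∈ Sat(AF A[(busy ∧ recv) U EX recv]) = {1, 3, 5, 6, 7}, so the formula holds at 7.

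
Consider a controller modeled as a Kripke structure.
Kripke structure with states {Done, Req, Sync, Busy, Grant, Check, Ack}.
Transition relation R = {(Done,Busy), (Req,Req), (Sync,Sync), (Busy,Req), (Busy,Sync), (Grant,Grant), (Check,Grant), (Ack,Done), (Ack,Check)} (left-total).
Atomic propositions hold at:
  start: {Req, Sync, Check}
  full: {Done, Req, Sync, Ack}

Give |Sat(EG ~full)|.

2

Sat(~full) = {Busy, Grant, Check}
EG ~full: greatest fixpoint, start Z0 = {Busy, Grant, Check}, keep only states in Sat with some successor in Z. Z1 = {Grant, Check}; fixed.
Sat(EG ~full) = {Grant, Check}
|Sat(EG ~full)| = |{Grant, Check}| = 2.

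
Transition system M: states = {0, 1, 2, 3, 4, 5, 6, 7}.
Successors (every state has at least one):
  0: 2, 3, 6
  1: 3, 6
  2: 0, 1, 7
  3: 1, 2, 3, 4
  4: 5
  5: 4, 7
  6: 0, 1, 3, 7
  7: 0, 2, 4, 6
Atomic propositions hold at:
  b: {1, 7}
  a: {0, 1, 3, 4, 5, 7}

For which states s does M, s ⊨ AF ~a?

Sat(~a) = {2, 6}
AF ~a: least fixpoint, start Z0 = {2, 6}, add states with every successor in Z. Already a fixed point.
Sat(AF ~a) = {2, 6}

{2, 6}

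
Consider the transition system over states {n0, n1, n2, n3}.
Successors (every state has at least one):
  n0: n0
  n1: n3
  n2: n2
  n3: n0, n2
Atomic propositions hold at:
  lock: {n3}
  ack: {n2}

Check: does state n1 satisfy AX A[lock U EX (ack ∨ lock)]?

Yes

Sat(ack ∨ lock) = {n2, n3}
Sat(EX (ack ∨ lock)) = {s : some successor in {n2, n3}} = {n1, n2, n3}
A[lock U EX (ack ∨ lock)]: least fixpoint, start Z0 = Sat(EX (ack ∨ lock)) = {n1, n2, n3}, add states in Sat(lock) with every successor in Z. Already a fixed point.
Sat(A[lock U EX (ack ∨ lock)]) = {n1, n2, n3}
Sat(AX A[lock U EX (ack ∨ lock)]) = {s : every successor in {n1, n2, n3}} = {n1, n2}
n1 ∈ Sat(AX A[lock U EX (ack ∨ lock)]) = {n1, n2}, so the formula holds at n1.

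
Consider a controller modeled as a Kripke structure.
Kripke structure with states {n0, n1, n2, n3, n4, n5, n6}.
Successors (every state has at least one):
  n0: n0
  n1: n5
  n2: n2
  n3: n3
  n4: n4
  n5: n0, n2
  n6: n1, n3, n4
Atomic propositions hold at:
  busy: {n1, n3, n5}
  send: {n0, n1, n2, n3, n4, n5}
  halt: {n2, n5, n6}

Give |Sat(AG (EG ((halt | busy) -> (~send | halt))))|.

4

Sat(halt | busy) = {n1, n2, n3, n5, n6}
Sat(~send) = {n6}
Sat(~send | halt) = {n2, n5, n6}
Sat((halt | busy) -> (~send | halt)) = {n0, n2, n4, n5, n6}
EG ((halt | busy) -> (~send | halt)): greatest fixpoint, start Z0 = {n0, n2, n4, n5, n6}, keep only states in Sat with some successor in Z. Already a fixed point.
Sat(EG ((halt | busy) -> (~send | halt))) = {n0, n2, n4, n5, n6}
AG (EG ((halt | busy) -> (~send | halt))): greatest fixpoint, start Z0 = {n0, n2, n4, n5, n6}, keep only states in Sat with every successor in Z. Z1 = {n0, n2, n4, n5}; fixed.
Sat(AG (EG ((halt | busy) -> (~send | halt)))) = {n0, n2, n4, n5}
|Sat(AG (EG ((halt | busy) -> (~send | halt))))| = |{n0, n2, n4, n5}| = 4.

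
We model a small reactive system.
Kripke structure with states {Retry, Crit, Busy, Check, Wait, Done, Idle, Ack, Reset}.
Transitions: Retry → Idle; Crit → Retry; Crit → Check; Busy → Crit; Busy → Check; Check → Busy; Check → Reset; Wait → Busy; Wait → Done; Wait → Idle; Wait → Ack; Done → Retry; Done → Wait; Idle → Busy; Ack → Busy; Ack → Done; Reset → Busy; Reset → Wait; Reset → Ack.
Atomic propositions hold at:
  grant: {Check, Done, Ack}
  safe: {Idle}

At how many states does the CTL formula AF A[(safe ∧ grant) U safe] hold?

2

Sat(safe ∧ grant) = ∅
A[(safe ∧ grant) U safe]: least fixpoint, start Z0 = Sat(safe) = {Idle}, add states in Sat(safe ∧ grant) with every successor in Z. Already a fixed point.
Sat(A[(safe ∧ grant) U safe]) = {Idle}
AF A[(safe ∧ grant) U safe]: least fixpoint, start Z0 = {Idle}, add states with every successor in Z. Z1 = {Retry, Idle}; fixed.
Sat(AF A[(safe ∧ grant) U safe]) = {Retry, Idle}
|Sat(AF A[(safe ∧ grant) U safe])| = |{Retry, Idle}| = 2.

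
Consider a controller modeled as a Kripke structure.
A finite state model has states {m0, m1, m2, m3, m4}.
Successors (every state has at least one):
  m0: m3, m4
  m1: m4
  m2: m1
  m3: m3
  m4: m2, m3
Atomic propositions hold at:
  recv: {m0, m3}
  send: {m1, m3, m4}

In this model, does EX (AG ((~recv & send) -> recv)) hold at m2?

Sat(~recv) = {m1, m2, m4}
Sat(~recv & send) = {m1, m4}
Sat((~recv & send) -> recv) = {m0, m2, m3}
AG ((~recv & send) -> recv): greatest fixpoint, start Z0 = {m0, m2, m3}, keep only states in Sat with every successor in Z. Z1 = {m3}; fixed.
Sat(AG ((~recv & send) -> recv)) = {m3}
Sat(EX (AG ((~recv & send) -> recv))) = {s : some successor in {m3}} = {m0, m3, m4}
m2 ∉ Sat(EX (AG ((~recv & send) -> recv))) = {m0, m3, m4}, so the formula does not hold at m2.

No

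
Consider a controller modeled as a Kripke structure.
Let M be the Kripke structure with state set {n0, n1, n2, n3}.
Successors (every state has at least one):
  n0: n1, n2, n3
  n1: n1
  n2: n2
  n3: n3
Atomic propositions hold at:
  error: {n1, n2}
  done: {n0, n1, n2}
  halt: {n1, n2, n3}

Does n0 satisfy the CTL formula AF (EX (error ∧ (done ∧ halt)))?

Sat(done ∧ halt) = {n1, n2}
Sat(error ∧ (done ∧ halt)) = {n1, n2}
Sat(EX (error ∧ (done ∧ halt))) = {s : some successor in {n1, n2}} = {n0, n1, n2}
AF (EX (error ∧ (done ∧ halt))): least fixpoint, start Z0 = {n0, n1, n2}, add states with every successor in Z. Already a fixed point.
Sat(AF (EX (error ∧ (done ∧ halt)))) = {n0, n1, n2}
n0 ∈ Sat(AF (EX (error ∧ (done ∧ halt)))) = {n0, n1, n2}, so the formula holds at n0.

Yes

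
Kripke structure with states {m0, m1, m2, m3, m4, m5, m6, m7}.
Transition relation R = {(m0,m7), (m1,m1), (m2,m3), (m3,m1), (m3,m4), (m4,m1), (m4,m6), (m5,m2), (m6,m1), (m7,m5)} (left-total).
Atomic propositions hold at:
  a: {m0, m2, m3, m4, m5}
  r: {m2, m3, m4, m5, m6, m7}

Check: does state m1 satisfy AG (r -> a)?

Sat(r -> a) = {m0, m1, m2, m3, m4, m5}
AG (r -> a): greatest fixpoint, start Z0 = {m0, m1, m2, m3, m4, m5}, keep only states in Sat with every successor in Z. Z1 = {m1, m2, m3, m5}; Z2 = {m1, m2, m5}; Z3 = {m1, m5}; Z4 = {m1}; fixed.
Sat(AG (r -> a)) = {m1}
m1 ∈ Sat(AG (r -> a)) = {m1}, so the formula holds at m1.

Yes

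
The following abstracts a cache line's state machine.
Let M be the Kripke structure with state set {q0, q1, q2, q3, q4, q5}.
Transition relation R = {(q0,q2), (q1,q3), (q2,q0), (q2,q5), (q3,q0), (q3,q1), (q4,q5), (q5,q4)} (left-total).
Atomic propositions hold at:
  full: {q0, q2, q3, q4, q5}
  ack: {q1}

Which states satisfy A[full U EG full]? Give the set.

{q0, q2, q3, q4, q5}

EG full: greatest fixpoint, start Z0 = {q0, q2, q3, q4, q5}, keep only states in Sat with some successor in Z. Already a fixed point.
Sat(EG full) = {q0, q2, q3, q4, q5}
A[full U EG full]: least fixpoint, start Z0 = Sat(EG full) = {q0, q2, q3, q4, q5}, add states in Sat(full) with every successor in Z. Already a fixed point.
Sat(A[full U EG full]) = {q0, q2, q3, q4, q5}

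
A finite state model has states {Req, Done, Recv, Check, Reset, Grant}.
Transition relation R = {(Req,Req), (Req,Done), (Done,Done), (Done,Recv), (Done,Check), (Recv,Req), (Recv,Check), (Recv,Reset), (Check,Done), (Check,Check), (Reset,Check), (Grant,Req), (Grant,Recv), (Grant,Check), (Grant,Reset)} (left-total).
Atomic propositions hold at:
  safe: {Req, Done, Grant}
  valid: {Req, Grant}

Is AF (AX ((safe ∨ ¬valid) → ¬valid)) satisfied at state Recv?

No

Sat(¬valid) = {Done, Recv, Check, Reset}
Sat(safe ∨ ¬valid) = {Req, Done, Recv, Check, Reset, Grant}
Sat((safe ∨ ¬valid) → ¬valid) = {Done, Recv, Check, Reset}
Sat(AX ((safe ∨ ¬valid) → ¬valid)) = {s : every successor in {Done, Recv, Check, Reset}} = {Done, Check, Reset}
AF (AX ((safe ∨ ¬valid) → ¬valid)): least fixpoint, start Z0 = {Done, Check, Reset}, add states with every successor in Z. Already a fixed point.
Sat(AF (AX ((safe ∨ ¬valid) → ¬valid))) = {Done, Check, Reset}
Recv ∉ Sat(AF (AX ((safe ∨ ¬valid) → ¬valid))) = {Done, Check, Reset}, so the formula does not hold at Recv.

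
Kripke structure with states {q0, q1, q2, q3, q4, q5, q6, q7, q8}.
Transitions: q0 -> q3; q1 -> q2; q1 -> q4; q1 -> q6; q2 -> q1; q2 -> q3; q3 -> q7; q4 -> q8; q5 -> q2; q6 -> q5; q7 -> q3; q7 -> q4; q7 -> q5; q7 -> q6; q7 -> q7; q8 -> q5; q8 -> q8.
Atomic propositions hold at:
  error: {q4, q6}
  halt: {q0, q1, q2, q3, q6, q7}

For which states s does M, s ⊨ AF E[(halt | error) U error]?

{q0, q1, q2, q3, q4, q5, q6, q7}

Sat(halt | error) = {q0, q1, q2, q3, q4, q6, q7}
E[(halt | error) U error]: least fixpoint, start Z0 = Sat(error) = {q4, q6}, add states in Sat(halt | error) with some successor in Z. Z1 = {q1, q4, q6, q7}; Z2 = {q1, q2, q3, q4, q6, q7}; Z3 = {q0, q1, q2, q3, q4, q6, q7}; fixed.
Sat(E[(halt | error) U error]) = {q0, q1, q2, q3, q4, q6, q7}
AF E[(halt | error) U error]: least fixpoint, start Z0 = {q0, q1, q2, q3, q4, q6, q7}, add states with every successor in Z. Z1 = {q0, q1, q2, q3, q4, q5, q6, q7}; fixed.
Sat(AF E[(halt | error) U error]) = {q0, q1, q2, q3, q4, q5, q6, q7}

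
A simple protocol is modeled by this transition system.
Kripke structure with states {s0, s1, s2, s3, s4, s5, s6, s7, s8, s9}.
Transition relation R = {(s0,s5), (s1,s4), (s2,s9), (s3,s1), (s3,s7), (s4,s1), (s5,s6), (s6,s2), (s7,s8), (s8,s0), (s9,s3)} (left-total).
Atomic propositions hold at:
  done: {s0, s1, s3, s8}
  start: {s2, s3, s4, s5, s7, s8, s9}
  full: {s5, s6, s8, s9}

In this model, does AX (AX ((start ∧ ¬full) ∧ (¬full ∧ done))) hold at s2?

Sat(¬full) = {s0, s1, s2, s3, s4, s7}
Sat(start ∧ ¬full) = {s2, s3, s4, s7}
Sat(¬full ∧ done) = {s0, s1, s3}
Sat((start ∧ ¬full) ∧ (¬full ∧ done)) = {s3}
Sat(AX ((start ∧ ¬full) ∧ (¬full ∧ done))) = {s : every successor in {s3}} = {s9}
Sat(AX (AX ((start ∧ ¬full) ∧ (¬full ∧ done)))) = {s : every successor in {s9}} = {s2}
s2 ∈ Sat(AX (AX ((start ∧ ¬full) ∧ (¬full ∧ done)))) = {s2}, so the formula holds at s2.

Yes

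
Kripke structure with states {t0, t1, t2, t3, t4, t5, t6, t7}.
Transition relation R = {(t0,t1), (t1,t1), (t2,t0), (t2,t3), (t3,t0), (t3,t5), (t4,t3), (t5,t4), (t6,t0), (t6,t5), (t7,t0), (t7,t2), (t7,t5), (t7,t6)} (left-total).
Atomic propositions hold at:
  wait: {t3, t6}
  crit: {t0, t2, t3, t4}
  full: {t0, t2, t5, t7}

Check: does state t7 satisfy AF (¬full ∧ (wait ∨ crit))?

No

Sat(¬full) = {t1, t3, t4, t6}
Sat(wait ∨ crit) = {t0, t2, t3, t4, t6}
Sat(¬full ∧ (wait ∨ crit)) = {t3, t4, t6}
AF (¬full ∧ (wait ∨ crit)): least fixpoint, start Z0 = {t3, t4, t6}, add states with every successor in Z. Z1 = {t3, t4, t5, t6}; fixed.
Sat(AF (¬full ∧ (wait ∨ crit))) = {t3, t4, t5, t6}
t7 ∉ Sat(AF (¬full ∧ (wait ∨ crit))) = {t3, t4, t5, t6}, so the formula does not hold at t7.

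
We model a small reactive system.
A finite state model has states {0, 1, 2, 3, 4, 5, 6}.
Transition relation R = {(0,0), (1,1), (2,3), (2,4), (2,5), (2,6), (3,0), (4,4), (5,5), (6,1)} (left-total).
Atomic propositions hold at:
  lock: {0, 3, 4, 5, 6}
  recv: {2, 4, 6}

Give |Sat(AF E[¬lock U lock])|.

Sat(¬lock) = {1, 2}
E[¬lock U lock]: least fixpoint, start Z0 = Sat(lock) = {0, 3, 4, 5, 6}, add states in Sat(¬lock) with some successor in Z. Z1 = {0, 2, 3, 4, 5, 6}; fixed.
Sat(E[¬lock U lock]) = {0, 2, 3, 4, 5, 6}
AF E[¬lock U lock]: least fixpoint, start Z0 = {0, 2, 3, 4, 5, 6}, add states with every successor in Z. Already a fixed point.
Sat(AF E[¬lock U lock]) = {0, 2, 3, 4, 5, 6}
|Sat(AF E[¬lock U lock])| = |{0, 2, 3, 4, 5, 6}| = 6.

6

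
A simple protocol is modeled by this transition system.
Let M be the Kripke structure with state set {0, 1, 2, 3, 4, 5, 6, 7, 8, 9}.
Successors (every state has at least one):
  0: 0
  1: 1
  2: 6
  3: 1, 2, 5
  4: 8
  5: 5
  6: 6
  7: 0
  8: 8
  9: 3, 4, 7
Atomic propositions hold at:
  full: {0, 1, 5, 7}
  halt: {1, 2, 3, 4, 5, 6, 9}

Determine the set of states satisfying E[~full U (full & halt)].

Sat(~full) = {2, 3, 4, 6, 8, 9}
Sat(full & halt) = {1, 5}
E[~full U (full & halt)]: least fixpoint, start Z0 = Sat((full & halt)) = {1, 5}, add states in Sat(~full) with some successor in Z. Z1 = {1, 3, 5}; Z2 = {1, 3, 5, 9}; fixed.
Sat(E[~full U (full & halt)]) = {1, 3, 5, 9}

{1, 3, 5, 9}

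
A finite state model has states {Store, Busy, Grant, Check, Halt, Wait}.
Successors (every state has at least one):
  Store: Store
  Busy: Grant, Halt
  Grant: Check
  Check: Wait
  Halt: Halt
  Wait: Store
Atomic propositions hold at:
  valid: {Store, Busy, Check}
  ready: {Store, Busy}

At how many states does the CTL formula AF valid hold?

AF valid: least fixpoint, start Z0 = {Store, Busy, Check}, add states with every successor in Z. Z1 = {Store, Busy, Grant, Check, Wait}; fixed.
Sat(AF valid) = {Store, Busy, Grant, Check, Wait}
|Sat(AF valid)| = |{Store, Busy, Grant, Check, Wait}| = 5.

5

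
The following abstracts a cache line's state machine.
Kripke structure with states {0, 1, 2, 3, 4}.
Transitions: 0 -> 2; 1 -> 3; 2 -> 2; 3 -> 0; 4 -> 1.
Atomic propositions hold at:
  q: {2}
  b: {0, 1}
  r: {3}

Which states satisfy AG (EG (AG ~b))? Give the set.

Sat(~b) = {2, 3, 4}
AG ~b: greatest fixpoint, start Z0 = {2, 3, 4}, keep only states in Sat with every successor in Z. Z1 = {2}; fixed.
Sat(AG ~b) = {2}
EG (AG ~b): greatest fixpoint, start Z0 = {2}, keep only states in Sat with some successor in Z. Already a fixed point.
Sat(EG (AG ~b)) = {2}
AG (EG (AG ~b)): greatest fixpoint, start Z0 = {2}, keep only states in Sat with every successor in Z. Already a fixed point.
Sat(AG (EG (AG ~b))) = {2}

{2}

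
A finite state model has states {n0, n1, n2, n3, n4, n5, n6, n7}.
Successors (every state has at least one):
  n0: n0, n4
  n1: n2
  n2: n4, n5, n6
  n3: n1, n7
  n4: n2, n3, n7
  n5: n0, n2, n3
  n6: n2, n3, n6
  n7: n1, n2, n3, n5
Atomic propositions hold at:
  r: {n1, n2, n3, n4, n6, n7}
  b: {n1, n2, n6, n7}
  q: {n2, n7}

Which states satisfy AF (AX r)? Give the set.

{n1, n3, n4, n6}

Sat(AX r) = {s : every successor in {n1, n2, n3, n4, n6, n7}} = {n1, n3, n4, n6}
AF (AX r): least fixpoint, start Z0 = {n1, n3, n4, n6}, add states with every successor in Z. Already a fixed point.
Sat(AF (AX r)) = {n1, n3, n4, n6}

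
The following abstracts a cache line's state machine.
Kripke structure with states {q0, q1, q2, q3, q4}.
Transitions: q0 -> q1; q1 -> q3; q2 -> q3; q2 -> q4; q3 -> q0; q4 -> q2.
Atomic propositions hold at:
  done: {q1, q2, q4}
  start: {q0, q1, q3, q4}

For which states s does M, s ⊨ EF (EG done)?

EG done: greatest fixpoint, start Z0 = {q1, q2, q4}, keep only states in Sat with some successor in Z. Z1 = {q2, q4}; fixed.
Sat(EG done) = {q2, q4}
EF (EG done): least fixpoint, start Z0 = {q2, q4}, add states with some successor in Z. Already a fixed point.
Sat(EF (EG done)) = {q2, q4}

{q2, q4}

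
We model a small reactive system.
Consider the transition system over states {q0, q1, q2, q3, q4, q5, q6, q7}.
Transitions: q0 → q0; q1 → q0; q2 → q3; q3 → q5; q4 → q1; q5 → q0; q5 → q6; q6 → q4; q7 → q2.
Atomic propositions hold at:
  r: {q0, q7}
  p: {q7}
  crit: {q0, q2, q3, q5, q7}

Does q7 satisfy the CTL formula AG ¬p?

No

Sat(¬p) = {q0, q1, q2, q3, q4, q5, q6}
AG ¬p: greatest fixpoint, start Z0 = {q0, q1, q2, q3, q4, q5, q6}, keep only states in Sat with every successor in Z. Already a fixed point.
Sat(AG ¬p) = {q0, q1, q2, q3, q4, q5, q6}
q7 ∉ Sat(AG ¬p) = {q0, q1, q2, q3, q4, q5, q6}, so the formula does not hold at q7.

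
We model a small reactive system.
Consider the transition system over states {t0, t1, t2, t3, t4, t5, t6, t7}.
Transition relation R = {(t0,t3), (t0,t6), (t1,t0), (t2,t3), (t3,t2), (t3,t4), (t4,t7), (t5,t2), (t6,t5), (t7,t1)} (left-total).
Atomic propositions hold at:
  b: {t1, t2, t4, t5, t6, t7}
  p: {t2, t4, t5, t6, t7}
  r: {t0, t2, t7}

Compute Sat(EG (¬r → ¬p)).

Sat(¬r) = {t1, t3, t4, t5, t6}
Sat(¬p) = {t0, t1, t3}
Sat(¬r → ¬p) = {t0, t1, t2, t3, t7}
EG (¬r → ¬p): greatest fixpoint, start Z0 = {t0, t1, t2, t3, t7}, keep only states in Sat with some successor in Z. Already a fixed point.
Sat(EG (¬r → ¬p)) = {t0, t1, t2, t3, t7}

{t0, t1, t2, t3, t7}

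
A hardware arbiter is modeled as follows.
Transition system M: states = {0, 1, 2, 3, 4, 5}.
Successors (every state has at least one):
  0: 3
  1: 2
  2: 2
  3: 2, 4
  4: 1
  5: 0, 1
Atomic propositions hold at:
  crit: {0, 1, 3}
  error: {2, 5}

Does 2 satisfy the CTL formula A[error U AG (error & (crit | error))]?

Yes

Sat(crit | error) = {0, 1, 2, 3, 5}
Sat(error & (crit | error)) = {2, 5}
AG (error & (crit | error)): greatest fixpoint, start Z0 = {2, 5}, keep only states in Sat with every successor in Z. Z1 = {2}; fixed.
Sat(AG (error & (crit | error))) = {2}
A[error U AG (error & (crit | error))]: least fixpoint, start Z0 = Sat(AG (error & (crit | error))) = {2}, add states in Sat(error) with every successor in Z. Already a fixed point.
Sat(A[error U AG (error & (crit | error))]) = {2}
2 ∈ Sat(A[error U AG (error & (crit | error))]) = {2}, so the formula holds at 2.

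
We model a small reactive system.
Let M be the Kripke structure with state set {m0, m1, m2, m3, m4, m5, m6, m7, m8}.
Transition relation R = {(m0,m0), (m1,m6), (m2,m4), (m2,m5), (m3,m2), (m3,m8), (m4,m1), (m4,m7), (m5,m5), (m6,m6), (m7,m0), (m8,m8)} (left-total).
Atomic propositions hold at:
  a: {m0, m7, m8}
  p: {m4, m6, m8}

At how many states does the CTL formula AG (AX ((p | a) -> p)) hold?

4

Sat(p | a) = {m0, m4, m6, m7, m8}
Sat((p | a) -> p) = {m1, m2, m3, m4, m5, m6, m8}
Sat(AX ((p | a) -> p)) = {s : every successor in {m1, m2, m3, m4, m5, m6, m8}} = {m1, m2, m3, m5, m6, m8}
AG (AX ((p | a) -> p)): greatest fixpoint, start Z0 = {m1, m2, m3, m5, m6, m8}, keep only states in Sat with every successor in Z. Z1 = {m1, m3, m5, m6, m8}; Z2 = {m1, m5, m6, m8}; fixed.
Sat(AG (AX ((p | a) -> p))) = {m1, m5, m6, m8}
|Sat(AG (AX ((p | a) -> p)))| = |{m1, m5, m6, m8}| = 4.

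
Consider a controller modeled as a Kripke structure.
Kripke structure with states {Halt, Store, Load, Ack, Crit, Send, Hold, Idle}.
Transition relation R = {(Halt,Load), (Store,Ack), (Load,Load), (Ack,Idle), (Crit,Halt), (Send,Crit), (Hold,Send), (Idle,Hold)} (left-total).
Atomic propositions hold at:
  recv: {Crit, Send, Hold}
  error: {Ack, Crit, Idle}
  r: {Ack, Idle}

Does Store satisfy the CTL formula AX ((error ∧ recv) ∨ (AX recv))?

Sat(error ∧ recv) = {Crit}
Sat(AX recv) = {s : every successor in {Crit, Send, Hold}} = {Send, Hold, Idle}
Sat((error ∧ recv) ∨ (AX recv)) = {Crit, Send, Hold, Idle}
Sat(AX ((error ∧ recv) ∨ (AX recv))) = {s : every successor in {Crit, Send, Hold, Idle}} = {Ack, Send, Hold, Idle}
Store ∉ Sat(AX ((error ∧ recv) ∨ (AX recv))) = {Ack, Send, Hold, Idle}, so the formula does not hold at Store.

No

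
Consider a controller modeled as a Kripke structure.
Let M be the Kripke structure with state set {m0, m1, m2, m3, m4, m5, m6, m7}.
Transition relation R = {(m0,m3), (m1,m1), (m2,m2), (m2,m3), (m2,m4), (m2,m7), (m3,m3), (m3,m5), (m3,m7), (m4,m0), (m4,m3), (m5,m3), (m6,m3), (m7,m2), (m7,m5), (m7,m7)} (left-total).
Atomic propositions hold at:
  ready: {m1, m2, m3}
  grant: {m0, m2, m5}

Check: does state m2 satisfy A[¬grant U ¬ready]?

Sat(¬grant) = {m1, m3, m4, m6, m7}
Sat(¬ready) = {m0, m4, m5, m6, m7}
A[¬grant U ¬ready]: least fixpoint, start Z0 = Sat(¬ready) = {m0, m4, m5, m6, m7}, add states in Sat(¬grant) with every successor in Z. Already a fixed point.
Sat(A[¬grant U ¬ready]) = {m0, m4, m5, m6, m7}
m2 ∉ Sat(A[¬grant U ¬ready]) = {m0, m4, m5, m6, m7}, so the formula does not hold at m2.

No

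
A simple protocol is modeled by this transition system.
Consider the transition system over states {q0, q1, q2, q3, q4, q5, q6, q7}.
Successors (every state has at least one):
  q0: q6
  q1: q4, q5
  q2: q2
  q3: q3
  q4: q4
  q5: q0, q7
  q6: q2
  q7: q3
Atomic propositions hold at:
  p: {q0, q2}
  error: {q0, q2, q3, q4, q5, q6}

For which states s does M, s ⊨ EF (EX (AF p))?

AF p: least fixpoint, start Z0 = {q0, q2}, add states with every successor in Z. Z1 = {q0, q2, q6}; fixed.
Sat(AF p) = {q0, q2, q6}
Sat(EX (AF p)) = {s : some successor in {q0, q2, q6}} = {q0, q2, q5, q6}
EF (EX (AF p)): least fixpoint, start Z0 = {q0, q2, q5, q6}, add states with some successor in Z. Z1 = {q0, q1, q2, q5, q6}; fixed.
Sat(EF (EX (AF p))) = {q0, q1, q2, q5, q6}

{q0, q1, q2, q5, q6}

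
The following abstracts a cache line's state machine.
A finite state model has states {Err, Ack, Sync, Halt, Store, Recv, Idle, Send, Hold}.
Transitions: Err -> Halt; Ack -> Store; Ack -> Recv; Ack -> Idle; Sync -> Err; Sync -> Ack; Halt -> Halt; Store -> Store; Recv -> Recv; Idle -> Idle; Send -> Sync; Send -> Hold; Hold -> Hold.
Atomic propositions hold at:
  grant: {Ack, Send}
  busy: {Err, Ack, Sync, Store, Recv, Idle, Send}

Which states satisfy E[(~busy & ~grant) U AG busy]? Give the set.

{Ack, Store, Recv, Idle}

Sat(~busy) = {Halt, Hold}
Sat(~grant) = {Err, Sync, Halt, Store, Recv, Idle, Hold}
Sat(~busy & ~grant) = {Halt, Hold}
AG busy: greatest fixpoint, start Z0 = {Err, Ack, Sync, Store, Recv, Idle, Send}, keep only states in Sat with every successor in Z. Z1 = {Ack, Sync, Store, Recv, Idle}; Z2 = {Ack, Store, Recv, Idle}; fixed.
Sat(AG busy) = {Ack, Store, Recv, Idle}
E[(~busy & ~grant) U AG busy]: least fixpoint, start Z0 = Sat(AG busy) = {Ack, Store, Recv, Idle}, add states in Sat(~busy & ~grant) with some successor in Z. Already a fixed point.
Sat(E[(~busy & ~grant) U AG busy]) = {Ack, Store, Recv, Idle}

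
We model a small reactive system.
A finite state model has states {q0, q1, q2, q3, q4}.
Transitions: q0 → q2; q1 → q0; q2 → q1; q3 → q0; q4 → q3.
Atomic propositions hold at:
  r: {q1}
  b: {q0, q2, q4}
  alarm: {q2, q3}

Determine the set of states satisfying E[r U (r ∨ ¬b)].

{q1, q3}

Sat(¬b) = {q1, q3}
Sat(r ∨ ¬b) = {q1, q3}
E[r U (r ∨ ¬b)]: least fixpoint, start Z0 = Sat((r ∨ ¬b)) = {q1, q3}, add states in Sat(r) with some successor in Z. Already a fixed point.
Sat(E[r U (r ∨ ¬b)]) = {q1, q3}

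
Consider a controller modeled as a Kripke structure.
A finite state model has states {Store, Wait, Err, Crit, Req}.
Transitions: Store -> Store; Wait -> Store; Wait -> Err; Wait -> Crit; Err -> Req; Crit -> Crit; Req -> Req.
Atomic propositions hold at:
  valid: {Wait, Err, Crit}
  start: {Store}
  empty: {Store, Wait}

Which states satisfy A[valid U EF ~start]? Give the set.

Sat(~start) = {Wait, Err, Crit, Req}
EF ~start: least fixpoint, start Z0 = {Wait, Err, Crit, Req}, add states with some successor in Z. Already a fixed point.
Sat(EF ~start) = {Wait, Err, Crit, Req}
A[valid U EF ~start]: least fixpoint, start Z0 = Sat(EF ~start) = {Wait, Err, Crit, Req}, add states in Sat(valid) with every successor in Z. Already a fixed point.
Sat(A[valid U EF ~start]) = {Wait, Err, Crit, Req}

{Wait, Err, Crit, Req}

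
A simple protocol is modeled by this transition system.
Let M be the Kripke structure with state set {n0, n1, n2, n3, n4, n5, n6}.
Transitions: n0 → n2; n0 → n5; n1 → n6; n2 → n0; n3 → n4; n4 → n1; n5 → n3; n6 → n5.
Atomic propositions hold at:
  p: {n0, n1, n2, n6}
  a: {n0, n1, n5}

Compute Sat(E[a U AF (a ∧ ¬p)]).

Sat(¬p) = {n3, n4, n5}
Sat(a ∧ ¬p) = {n5}
AF (a ∧ ¬p): least fixpoint, start Z0 = {n5}, add states with every successor in Z. Z1 = {n5, n6}; Z2 = {n1, n5, n6}; Z3 = {n1, n4, n5, n6}; Z4 = {n1, n3, n4, n5, n6}; fixed.
Sat(AF (a ∧ ¬p)) = {n1, n3, n4, n5, n6}
E[a U AF (a ∧ ¬p)]: least fixpoint, start Z0 = Sat(AF (a ∧ ¬p)) = {n1, n3, n4, n5, n6}, add states in Sat(a) with some successor in Z. Z1 = {n0, n1, n3, n4, n5, n6}; fixed.
Sat(E[a U AF (a ∧ ¬p)]) = {n0, n1, n3, n4, n5, n6}

{n0, n1, n3, n4, n5, n6}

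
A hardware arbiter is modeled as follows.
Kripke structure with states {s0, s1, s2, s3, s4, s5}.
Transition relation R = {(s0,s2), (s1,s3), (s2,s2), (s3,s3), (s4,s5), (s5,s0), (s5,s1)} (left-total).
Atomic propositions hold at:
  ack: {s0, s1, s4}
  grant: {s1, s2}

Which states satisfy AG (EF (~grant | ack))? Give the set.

{s1, s3}

Sat(~grant) = {s0, s3, s4, s5}
Sat(~grant | ack) = {s0, s1, s3, s4, s5}
EF (~grant | ack): least fixpoint, start Z0 = {s0, s1, s3, s4, s5}, add states with some successor in Z. Already a fixed point.
Sat(EF (~grant | ack)) = {s0, s1, s3, s4, s5}
AG (EF (~grant | ack)): greatest fixpoint, start Z0 = {s0, s1, s3, s4, s5}, keep only states in Sat with every successor in Z. Z1 = {s1, s3, s4, s5}; Z2 = {s1, s3, s4}; Z3 = {s1, s3}; fixed.
Sat(AG (EF (~grant | ack))) = {s1, s3}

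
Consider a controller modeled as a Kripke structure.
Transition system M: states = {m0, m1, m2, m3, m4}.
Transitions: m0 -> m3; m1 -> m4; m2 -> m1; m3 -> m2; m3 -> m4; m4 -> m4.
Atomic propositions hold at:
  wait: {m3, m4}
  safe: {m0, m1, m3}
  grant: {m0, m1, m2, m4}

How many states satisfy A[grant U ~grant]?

Sat(~grant) = {m3}
A[grant U ~grant]: least fixpoint, start Z0 = Sat(~grant) = {m3}, add states in Sat(grant) with every successor in Z. Z1 = {m0, m3}; fixed.
Sat(A[grant U ~grant]) = {m0, m3}
|Sat(A[grant U ~grant])| = |{m0, m3}| = 2.

2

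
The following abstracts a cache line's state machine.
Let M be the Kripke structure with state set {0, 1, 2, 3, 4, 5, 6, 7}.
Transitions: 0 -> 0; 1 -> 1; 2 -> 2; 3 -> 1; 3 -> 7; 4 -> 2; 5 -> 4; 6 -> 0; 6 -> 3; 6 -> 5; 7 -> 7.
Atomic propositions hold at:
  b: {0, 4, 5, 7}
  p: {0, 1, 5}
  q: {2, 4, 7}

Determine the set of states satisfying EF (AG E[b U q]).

{2, 3, 4, 5, 6, 7}

E[b U q]: least fixpoint, start Z0 = Sat(q) = {2, 4, 7}, add states in Sat(b) with some successor in Z. Z1 = {2, 4, 5, 7}; fixed.
Sat(E[b U q]) = {2, 4, 5, 7}
AG E[b U q]: greatest fixpoint, start Z0 = {2, 4, 5, 7}, keep only states in Sat with every successor in Z. Already a fixed point.
Sat(AG E[b U q]) = {2, 4, 5, 7}
EF (AG E[b U q]): least fixpoint, start Z0 = {2, 4, 5, 7}, add states with some successor in Z. Z1 = {2, 3, 4, 5, 6, 7}; fixed.
Sat(EF (AG E[b U q])) = {2, 3, 4, 5, 6, 7}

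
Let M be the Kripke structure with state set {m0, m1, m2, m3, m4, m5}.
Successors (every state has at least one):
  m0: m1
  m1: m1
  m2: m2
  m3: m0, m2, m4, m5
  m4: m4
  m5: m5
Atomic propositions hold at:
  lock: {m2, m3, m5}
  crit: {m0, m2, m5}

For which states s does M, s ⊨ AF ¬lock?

{m0, m1, m4}

Sat(¬lock) = {m0, m1, m4}
AF ¬lock: least fixpoint, start Z0 = {m0, m1, m4}, add states with every successor in Z. Already a fixed point.
Sat(AF ¬lock) = {m0, m1, m4}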